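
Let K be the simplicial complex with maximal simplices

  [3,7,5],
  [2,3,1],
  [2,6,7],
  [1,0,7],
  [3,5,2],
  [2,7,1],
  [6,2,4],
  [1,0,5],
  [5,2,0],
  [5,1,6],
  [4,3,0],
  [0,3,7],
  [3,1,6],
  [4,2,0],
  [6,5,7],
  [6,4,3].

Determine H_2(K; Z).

K has 8 vertices, 24 edges, 16 triangles.
rank ∂_2 = 15, rank ∂_3 = 0 ⇒ b_2 = 16 − 15 − 0 = 1. So H_2 ≅ Z.

H_2 = Z.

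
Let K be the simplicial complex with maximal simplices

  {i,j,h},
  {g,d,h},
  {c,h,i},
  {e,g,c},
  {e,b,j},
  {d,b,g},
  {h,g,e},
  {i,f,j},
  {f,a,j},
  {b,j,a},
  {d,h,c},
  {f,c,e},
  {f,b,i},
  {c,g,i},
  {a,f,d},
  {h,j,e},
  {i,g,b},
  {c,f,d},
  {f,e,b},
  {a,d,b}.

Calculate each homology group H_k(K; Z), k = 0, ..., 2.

K has 10 vertices, 30 edges, 20 triangles.
rank ∂_0 = 0, rank ∂_1 = 9 ⇒ b_0 = 10 − 0 − 9 = 1; all invariant factors of ∂_1 are 1 so no torsion. So H_0 ≅ Z.
rank ∂_1 = 9, rank ∂_2 = 20 ⇒ b_1 = 30 − 9 − 20 = 1; ∂_2 has invariant factor(s) [2] giving torsion. So H_1 ≅ Z ⊕ Z/2Z.
rank ∂_2 = 20, rank ∂_3 = 0 ⇒ b_2 = 20 − 20 − 0 = 0. So H_2 ≅ 0.

H_0 = Z,  H_1 = Z ⊕ Z/2Z,  H_2 = 0.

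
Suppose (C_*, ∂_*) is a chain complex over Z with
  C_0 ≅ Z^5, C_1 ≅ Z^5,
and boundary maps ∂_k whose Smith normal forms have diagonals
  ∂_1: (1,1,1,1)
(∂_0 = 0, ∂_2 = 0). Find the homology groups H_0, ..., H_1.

H_0: b_0 = 5 − 0 − 4 = 1; torsion from ∂_1 factors > 1: none. So H_0 ≅ Z.
H_1: b_1 = 5 − 4 − 0 = 1; torsion from ∂_2 factors > 1: none. So H_1 ≅ Z.

H_0 ≅ Z,  H_1 ≅ Z.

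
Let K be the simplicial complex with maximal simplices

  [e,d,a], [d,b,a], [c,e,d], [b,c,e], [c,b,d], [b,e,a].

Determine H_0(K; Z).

H_0 ≅ Z.

K has 5 vertices, 9 edges, 6 triangles.
rank ∂_0 = 0, rank ∂_1 = 4 ⇒ b_0 = 5 − 0 − 4 = 1; all invariant factors of ∂_1 are 1 so no torsion. So H_0 = Z.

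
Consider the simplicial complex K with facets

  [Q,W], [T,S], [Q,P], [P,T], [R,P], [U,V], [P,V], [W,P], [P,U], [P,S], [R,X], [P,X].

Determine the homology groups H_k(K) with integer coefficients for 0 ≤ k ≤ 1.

H_0 ≅ Z,  H_1 ≅ Z^4.

Order the vertices as P < Q < R < S < T < U < V < W < X. Listing each simplex with vertices in this order, K has dimension 1 with simplices:

  0-simplices (9): P, Q, R, S, T, U, V, W, X
  1-simplices (12): PQ, PR, PS, PT, PU, PV, PW, PX, QW, RX, ST, UV

Hence C_0 ≅ Z^9, C_1 ≅ Z^12.

∂_1: C_1 → C_0 maps an edge to its endpoints' difference, ∂[p,q] = q − p.
As a 9×12 matrix over Z this has rank 8, with invariant factors (1,1,1,1,1,1,1,1).

Reading off H_k = ker ∂_k / im ∂_{k+1}:

  H_0: rank C_0 − rank ∂_1 = 9 − 8 = 1, and the invariant factors of ∂_1 are all 1, so H_0 ≅ Z.
  H_1: rank ker ∂_1 − rank ∂_2 = (12 − 8) − 0 = 4, and there is no ∂_2, so H_1 ≅ Z^4.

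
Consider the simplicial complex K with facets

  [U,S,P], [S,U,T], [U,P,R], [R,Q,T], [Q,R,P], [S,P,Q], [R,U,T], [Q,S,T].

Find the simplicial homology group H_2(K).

Fix the vertex order P < Q < R < S < T < U and write every simplex with vertices in increasing order. Then dim K = 2 and the simplices of K are:

  0-simplices (6): P, Q, R, S, T, U
  1-simplices (12): PQ, PR, PS, PU, QR, QS, QT, RT, RU, ST, SU, TU
  2-simplices (8): PQR, PQS, PRU, PSU, QRT, QST, RTU, STU

Hence C_0 ≅ Z^6, C_1 ≅ Z^12, C_2 ≅ Z^8.

Boundary ∂_1: C_1 → C_0 maps an edge to its endpoints' difference, ∂[p,q] = q − p. For instance
  ∂PQ = Q − P.
The resulting 6×12 matrix has rank 5, and its Smith normal form has invariant factors (1,1,1,1,1).

The boundary map ∂_2: C_2 → C_1 maps a triangle to the signed sum of its edges. For instance
  ∂PRU = RU − PU + PR,
  ∂QST = ST − QT + QS.
This gives a 12×8 integer matrix of rank 7; reducing to Smith normal form yields diagonal entries (1,1,1,1,1,1,1).

Reading off H_k = ker ∂_k / im ∂_{k+1}:

  H_2: rank ker ∂_2 − rank ∂_3 = (8 − 7) − 0 = 1, and there is no ∂_3, so H_2 ≅ Z.

H_2 ≅ Z.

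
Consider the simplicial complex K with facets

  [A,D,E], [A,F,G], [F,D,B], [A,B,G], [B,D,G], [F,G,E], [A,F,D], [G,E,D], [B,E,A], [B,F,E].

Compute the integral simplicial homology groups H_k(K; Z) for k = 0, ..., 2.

H_0 = Z,  H_1 = Z/2,  H_2 = 0.

Fix the vertex order A < B < D < E < F < G and write every simplex with vertices in increasing order. Then dim K = 2 and the simplices of K are:

  0-simplices (6): A, B, D, E, F, G
  1-simplices (15): AB, AD, AE, AF, AG, BD, BE, BF, BG, DE, DF, DG, EF, EG, FG
  2-simplices (10): ABE, ABG, ADE, ADF, AFG, BDF, BDG, BEF, DEG, EFG

Hence C_0 ≅ Z^6, C_1 ≅ Z^15, C_2 ≅ Z^10.

∂_1: C_1 → C_0 is given by ∂[p,q] = [q] − [p].
As a 6×15 matrix over Z this has rank 5, with invariant factors (1,1,1,1,1).

The boundary map ∂_2: C_2 → C_1 maps a triangle to the signed sum of its edges. For instance
  ∂ADE = DE − AE + AD,
  ∂ABE = BE − AE + AB.
The resulting 15×10 matrix has rank 10, and its Smith normal form has invariant factors (1,1,1,1,1,1,1,1,1,2).

Computing H_k = (kernel of ∂_k) / (image of ∂_{k+1}):

  H_0: rank C_0 − rank ∂_1 = 6 − 5 = 1, and the invariant factors of ∂_1 are all 1, so H_0 = Z.
  H_1: rank ker ∂_1 − rank ∂_2 = (15 − 5) − 10 = 0, and ∂_2 has invariant factor 2 > 1, so H_1 = Z/2.
  H_2: rank ker ∂_2 − rank ∂_3 = (10 − 10) − 0 = 0, and there is no ∂_3, so H_2 = 0.

(K is a triangulation of the real projective plane RP^2.)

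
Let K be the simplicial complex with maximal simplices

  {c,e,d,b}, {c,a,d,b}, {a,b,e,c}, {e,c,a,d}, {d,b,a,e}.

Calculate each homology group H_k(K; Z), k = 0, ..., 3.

H_0 = Z,  H_1 = 0,  H_2 = 0,  H_3 = Z.

We work with the vertex ordering a < b < c < d < e. The simplices of K, each written with vertices in increasing order, are:

  0-simplices (5): a, b, c, d, e
  1-simplices (10): ab, ac, ad, ae, bc, bd, be, cd, ce, de
  2-simplices (10): abc, abd, abe, acd, ace, ade, bcd, bce, bde, cde
  3-simplices (5): abcd, abce, abde, acde, bcde

giving chain groups C_0 ≅ Z^5, C_1 ≅ Z^10, C_2 ≅ Z^10, C_3 ≅ Z^5.

Boundary ∂_1: C_1 → C_0 maps an edge to its endpoints' difference, ∂[p,q] = q − p. For instance
  ∂cd = d − c.
As a 5×10 matrix over Z this has rank 4, with invariant factors (1,1,1,1).

Boundary ∂_2: C_2 → C_1 acts by ∂[p,q,r] = [q,r] − [p,r] + [p,q]. For instance
  ∂ade = de − ae + ad,
  ∂bce = ce − be + bc.
The 10×10 boundary matrix has rank 6 and Smith normal form diag(1,1,1,1,1,1).

∂_3: C_3 → C_2 sends each 3-simplex σ to the alternating sum Σ_i (−1)^i (σ with its i-th vertex removed). For instance
  ∂acde = cde − ade + ace − acd,
  ∂abcd = bcd − acd + abd − abc.
The resulting 10×5 matrix has rank 4, and its Smith normal form has invariant factors (1,1,1,1).

Now H_k = ker ∂_k / im ∂_{k+1}, so:

  H_0: rank C_0 − rank ∂_1 = 5 − 4 = 1, and the invariant factors of ∂_1 are all 1, so H_0 = Z.
  H_1: rank ker ∂_1 − rank ∂_2 = (10 − 4) − 6 = 0, and the invariant factors of ∂_2 are all 1, so H_1 = 0.
  H_2: rank ker ∂_2 − rank ∂_3 = (10 − 6) − 4 = 0, and the invariant factors of ∂_3 are all 1, so H_2 = 0.
  H_3: rank ker ∂_3 − rank ∂_4 = (5 − 4) − 0 = 1, and there is no ∂_4, so H_3 = Z.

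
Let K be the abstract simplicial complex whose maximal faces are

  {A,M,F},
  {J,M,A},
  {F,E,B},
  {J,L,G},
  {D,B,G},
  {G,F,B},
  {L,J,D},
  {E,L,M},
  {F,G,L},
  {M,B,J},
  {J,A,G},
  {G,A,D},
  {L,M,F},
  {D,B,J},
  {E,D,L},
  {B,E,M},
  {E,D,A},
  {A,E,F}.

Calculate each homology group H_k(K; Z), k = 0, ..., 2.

H_0 = Z,  H_1 = Z ⊕ Z/2Z,  H_2 = 0.

K has 9 vertices, 27 edges, 18 triangles.
rank ∂_0 = 0, rank ∂_1 = 8 ⇒ b_0 = 9 − 0 − 8 = 1; all invariant factors of ∂_1 are 1 so no torsion. So H_0 = Z.
rank ∂_1 = 8, rank ∂_2 = 18 ⇒ b_1 = 27 − 8 − 18 = 1; ∂_2 has invariant factor(s) [2] giving torsion. So H_1 = Z ⊕ Z/2Z.
rank ∂_2 = 18, rank ∂_3 = 0 ⇒ b_2 = 18 − 18 − 0 = 0. So H_2 = 0.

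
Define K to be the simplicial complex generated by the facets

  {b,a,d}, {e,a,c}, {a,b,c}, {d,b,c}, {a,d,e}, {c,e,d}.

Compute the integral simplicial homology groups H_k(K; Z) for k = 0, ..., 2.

Take the total order a < b < c < d < e on the vertex set. Then K (dimension 2) consists of the simplices:

  0-simplices (5): a, b, c, d, e
  1-simplices (9): ab, ac, ad, ae, bc, bd, cd, ce, de
  2-simplices (6): abc, abd, ace, ade, bcd, cde

Hence C_0 ≅ Z^5, C_1 ≅ Z^9, C_2 ≅ Z^6.

Boundary ∂_1: C_1 → C_0 sends each edge [p,q] (with p < q) to q − p. For instance
  ∂bd = d − b.
As a 5×9 matrix over Z this has rank 4, with invariant factors (1,1,1,1).

Boundary ∂_2: C_2 → C_1 acts by ∂[p,q,r] = [q,r] − [p,r] + [p,q]. For instance
  ∂cde = de − ce + cd,
  ∂abd = bd − ad + ab.
The resulting 9×6 matrix has rank 5, and its Smith normal form has invariant factors (1,1,1,1,1).

Reading off H_k = ker ∂_k / im ∂_{k+1}:

  H_0: rank C_0 − rank ∂_1 = 5 − 4 = 1, and the invariant factors of ∂_1 are all 1, so H_0 = Z.
  H_1: rank ker ∂_1 − rank ∂_2 = (9 − 4) − 5 = 0, and the invariant factors of ∂_2 are all 1, so H_1 = 0.
  H_2: rank ker ∂_2 − rank ∂_3 = (6 − 5) − 0 = 1, and there is no ∂_3, so H_2 = Z.

As a check, the Euler characteristic is 5 − 9 + 6 = 2, which agrees with 1 − 0 + 1 = 2.
(K is a triangulation of the 2-sphere S^2.)

H_0 = Z,  H_1 = 0,  H_2 = Z.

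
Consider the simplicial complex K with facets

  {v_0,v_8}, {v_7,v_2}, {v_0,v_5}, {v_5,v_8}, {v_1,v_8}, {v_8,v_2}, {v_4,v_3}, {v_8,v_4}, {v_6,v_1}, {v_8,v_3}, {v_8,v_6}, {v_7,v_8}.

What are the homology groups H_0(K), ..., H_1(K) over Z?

Take the total order v_0 < v_1 < v_2 < v_3 < v_4 < v_5 < v_6 < v_7 < v_8 on the vertex set. Then K (dimension 1) consists of the simplices:

  0-simplices (9): [v_0], [v_1], [v_2], [v_3], [v_4], [v_5], [v_6], [v_7], [v_8]
  1-simplices (12): [v_0,v_5], [v_0,v_8], [v_1,v_6], [v_1,v_8], [v_2,v_7], [v_2,v_8], [v_3,v_4], [v_3,v_8], [v_4,v_8], [v_5,v_8], [v_6,v_8], [v_7,v_8]

Hence C_0 ≅ Z^9, C_1 ≅ Z^12.

Boundary ∂_1: C_1 → C_0 sends each edge [p,q] (with p < q) to q − p.
As a 9×12 matrix over Z this has rank 8, with invariant factors (1,1,1,1,1,1,1,1).

From H_k ≅ ker(∂_k) / im(∂_{k+1}) we obtain:

  H_0: rank C_0 − rank ∂_1 = 9 − 8 = 1, and the invariant factors of ∂_1 are all 1, so H_0 = Z.
  H_1: rank ker ∂_1 − rank ∂_2 = (12 − 8) − 0 = 4, and there is no ∂_2, so H_1 = Z^4.

H_0 ≅ Z,  H_1 ≅ Z^4.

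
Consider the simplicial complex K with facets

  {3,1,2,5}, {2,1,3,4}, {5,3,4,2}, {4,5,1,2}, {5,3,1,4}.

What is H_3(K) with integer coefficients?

Take the total order 1 < 2 < 3 < 4 < 5 on the vertex set. Then K (dimension 3) consists of the simplices:

  0-simplices (5): [1], [2], [3], [4], [5]
  1-simplices (10): [1,2], [1,3], [1,4], [1,5], [2,3], [2,4], [2,5], [3,4], [3,5], [4,5]
  2-simplices (10): [1,2,3], [1,2,4], [1,2,5], [1,3,4], [1,3,5], [1,4,5], [2,3,4], [2,3,5], [2,4,5], [3,4,5]
  3-simplices (5): [1,2,3,4], [1,2,3,5], [1,2,4,5], [1,3,4,5], [2,3,4,5]

so the chain groups are C_0 ≅ Z^5, C_1 ≅ Z^10, C_2 ≅ Z^10, C_3 ≅ Z^5.

∂_1: C_1 → C_0 sends each edge [p,q] (with p < q) to q − p. For instance
  ∂[2,5] = [5] − [2].
As a 5×10 matrix over Z this has rank 4, with invariant factors (1,1,1,1).

∂_2: C_2 → C_1 sends each 2-simplex [p,q,r] to [q,r] − [p,r] + [p,q]. For instance
  ∂[2,3,4] = [3,4] − [2,4] + [2,3],
  ∂[2,3,5] = [3,5] − [2,5] + [2,3].
This gives a 10×10 integer matrix of rank 6; reducing to Smith normal form yields diagonal entries (1,1,1,1,1,1).

∂_3: C_3 → C_2 sends each 3-simplex σ to the alternating sum Σ_i (−1)^i (σ with its i-th vertex removed). For instance
  ∂[1,2,4,5] = [2,4,5] − [1,4,5] + [1,2,5] − [1,2,4],
  ∂[1,2,3,4] = [2,3,4] − [1,3,4] + [1,2,4] − [1,2,3].
The 10×5 boundary matrix has rank 4 and Smith normal form diag(1,1,1,1).

Now H_k = ker ∂_k / im ∂_{k+1}, so:

  H_3: rank ker ∂_3 − rank ∂_4 = (5 − 4) − 0 = 1, and there is no ∂_4, so H_3 ≅ Z.

(K is a triangulation of the 3-sphere S^3.)

H_3 ≅ Z.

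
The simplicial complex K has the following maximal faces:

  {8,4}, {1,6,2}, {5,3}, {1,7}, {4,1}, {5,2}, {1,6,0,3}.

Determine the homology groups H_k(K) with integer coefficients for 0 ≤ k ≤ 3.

K has 9 vertices, 13 edges, 5 triangles, 1 3-simplex.
rank ∂_0 = 0, rank ∂_1 = 8 ⇒ b_0 = 9 − 0 − 8 = 1; all invariant factors of ∂_1 are 1 so no torsion. So H_0 = Z.
rank ∂_1 = 8, rank ∂_2 = 4 ⇒ b_1 = 13 − 8 − 4 = 1; all invariant factors of ∂_2 are 1 so no torsion. So H_1 = Z.
rank ∂_2 = 4, rank ∂_3 = 1 ⇒ b_2 = 5 − 4 − 1 = 0; all invariant factors of ∂_3 are 1 so no torsion. So H_2 = 0.
rank ∂_3 = 1, rank ∂_4 = 0 ⇒ b_3 = 1 − 1 − 0 = 0. So H_3 = 0.

H_0 ≅ Z,  H_1 ≅ Z,  H_2 = 0,  H_3 = 0.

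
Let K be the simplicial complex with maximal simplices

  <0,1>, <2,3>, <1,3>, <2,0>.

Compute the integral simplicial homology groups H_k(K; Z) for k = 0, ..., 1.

H_0 ≅ Z,  H_1 ≅ Z.

Order the vertices as 0 < 1 < 2 < 3. Listing each simplex with vertices in this order, K has dimension 1 with simplices:

  0-simplices (4): [0], [1], [2], [3]
  1-simplices (4): [0,1], [0,2], [1,3], [2,3]

so the chain groups are C_0 ≅ Z^4, C_1 ≅ Z^4.

Boundary ∂_1: C_1 → C_0 is given by ∂[p,q] = [q] − [p]. For instance
  ∂[0,1] = [1] − [0].
This gives a 4×4 integer matrix of rank 3; reducing to Smith normal form yields diagonal entries (1,1,1).

Computing H_k = (kernel of ∂_k) / (image of ∂_{k+1}):

  H_0: rank C_0 − rank ∂_1 = 4 − 3 = 1, and the invariant factors of ∂_1 are all 1, so H_0 = Z.
  H_1: rank ker ∂_1 − rank ∂_2 = (4 − 3) − 0 = 1, and there is no ∂_2, so H_1 = Z.

As a check, the Euler characteristic is 4 − 4 = 0, which agrees with 1 − 1 = 0.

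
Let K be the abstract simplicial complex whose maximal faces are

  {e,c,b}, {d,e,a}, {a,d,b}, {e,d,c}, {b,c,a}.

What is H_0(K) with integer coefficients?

Take the total order a < b < c < d < e on the vertex set. Then K (dimension 2) consists of the simplices:

  0-simplices (5): a, b, c, d, e
  1-simplices (10): ab, ac, ad, ae, bc, bd, be, cd, ce, de
  2-simplices (5): abc, abd, ade, bce, cde

so the chain groups are C_0 ≅ Z^5, C_1 ≅ Z^10, C_2 ≅ Z^5.

The boundary map ∂_1: C_1 → C_0 maps an edge to its endpoints' difference, ∂[p,q] = q − p.
This gives a 5×10 integer matrix of rank 4; reducing to Smith normal form yields diagonal entries (1,1,1,1).

The boundary map ∂_2: C_2 → C_1 sends each 2-simplex [p,q,r] to [q,r] − [p,r] + [p,q]. For instance
  ∂abd = bd − ad + ab,
  ∂abc = bc − ac + ab.
As a 10×5 matrix over Z this has rank 5, with invariant factors (1,1,1,1,1).

Reading off H_k = ker ∂_k / im ∂_{k+1}:

  H_0: rank C_0 − rank ∂_1 = 5 − 4 = 1, and the invariant factors of ∂_1 are all 1, so H_0 ≅ Z.

H_0 ≅ Z.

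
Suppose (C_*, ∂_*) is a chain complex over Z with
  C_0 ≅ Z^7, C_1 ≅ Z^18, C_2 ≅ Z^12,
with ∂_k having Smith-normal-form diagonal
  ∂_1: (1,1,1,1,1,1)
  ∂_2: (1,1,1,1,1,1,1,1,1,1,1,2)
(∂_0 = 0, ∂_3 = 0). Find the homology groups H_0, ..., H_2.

H_0: b_0 = 7 − 0 − 6 = 1; torsion from ∂_1 factors > 1: none. So H_0 ≅ Z.
H_1: b_1 = 18 − 6 − 12 = 0; torsion from ∂_2 factors > 1: [2]. So H_1 ≅ Z/2.
H_2: b_2 = 12 − 12 − 0 = 0; torsion from ∂_3 factors > 1: none. So H_2 ≅ 0.

H_0 ≅ Z,  H_1 ≅ Z/2,  H_2 = 0.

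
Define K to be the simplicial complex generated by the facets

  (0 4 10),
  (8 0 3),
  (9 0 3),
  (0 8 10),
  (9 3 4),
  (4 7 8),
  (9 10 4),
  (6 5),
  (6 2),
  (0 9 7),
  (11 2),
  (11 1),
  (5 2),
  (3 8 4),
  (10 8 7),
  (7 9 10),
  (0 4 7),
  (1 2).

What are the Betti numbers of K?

b_0 = 2, b_1 = 2, b_2 = 0.

Order the vertices as 0 < 1 < 2 < 3 < 4 < 5 < 6 < 7 < 8 < 9 < 10 < 11. Listing each simplex with vertices in this order, K has dimension 2 with simplices:

  0-simplices (12): [0], [1], [2], [3], [4], [5], [6], [7], [8], [9], [10], [11]
  1-simplices (24): (24 of them)
  2-simplices (12): [0,3,8], [0,3,9], [0,4,7], [0,4,10], [0,7,9], [0,8,10], [3,4,8], [3,4,9], [4,7,8], [4,9,10], [7,8,10], [7,9,10]

giving chain groups C_0 ≅ Z^12, C_1 ≅ Z^24, C_2 ≅ Z^12.

∂_1: C_1 → C_0 is given by ∂[p,q] = [q] − [p]. For instance
  ∂[2,5] = [5] − [2].
This gives a 12×24 integer matrix of rank 10; reducing to Smith normal form yields diagonal entries (1,1,1,1,1,1,1,1,1,1).

Boundary ∂_2: C_2 → C_1 sends each 2-simplex [p,q,r] to [q,r] − [p,r] + [p,q]. For instance
  ∂[0,3,9] = [3,9] − [0,9] + [0,3],
  ∂[0,7,9] = [7,9] − [0,9] + [0,7].
As a 24×12 matrix over Z this has rank 12, with invariant factors (1,1,1,1,1,1,1,1,1,1,1,2).

From H_k ≅ ker(∂_k) / im(∂_{k+1}) we obtain:

  H_0: rank C_0 − rank ∂_1 = 12 − 10 = 2, and the invariant factors of ∂_1 are all 1, so H_0 = Z^2.
  H_1: rank ker ∂_1 − rank ∂_2 = (24 − 10) − 12 = 2, and ∂_2 has invariant factor 2 > 1, so H_1 = Z^2 ⊕ Z/2Z.
  H_2: rank ker ∂_2 − rank ∂_3 = (12 − 12) − 0 = 0, and there is no ∂_3, so H_2 = 0.

As a check, the Euler characteristic is 12 − 24 + 12 = 0, which agrees with 2 − 2 + 0 = 0.

Hence the Betti numbers are b_0 = 2, b_1 = 2, b_2 = 0.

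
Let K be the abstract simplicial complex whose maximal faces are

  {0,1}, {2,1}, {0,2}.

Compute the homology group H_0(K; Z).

Fix the vertex order 0 < 1 < 2 and write every simplex with vertices in increasing order. Then dim K = 1 and the simplices of K are:

  0-simplices (3): [0], [1], [2]
  1-simplices (3): [0,1], [0,2], [1,2]

giving chain groups C_0 ≅ Z^3, C_1 ≅ Z^3.

The boundary map ∂_1: C_1 → C_0 sends each edge [p,q] (with p < q) to q − p. For instance
  ∂[1,2] = [2] − [1].
As a 3×3 matrix over Z this has rank 2, with invariant factors (1,1).

Reading off H_k = ker ∂_k / im ∂_{k+1}:

  H_0: rank C_0 − rank ∂_1 = 3 − 2 = 1, and the invariant factors of ∂_1 are all 1, so H_0 = Z.

(K is a triangulation of the circle S^1.)

H_0 ≅ Z.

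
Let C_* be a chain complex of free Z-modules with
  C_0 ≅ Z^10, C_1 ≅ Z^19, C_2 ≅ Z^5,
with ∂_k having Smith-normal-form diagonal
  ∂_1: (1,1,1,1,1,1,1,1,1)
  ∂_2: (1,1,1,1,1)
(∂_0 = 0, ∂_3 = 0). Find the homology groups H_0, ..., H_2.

H_0: b_0 = 10 − 0 − 9 = 1; torsion from ∂_1 factors > 1: none. So H_0 ≅ Z.
H_1: b_1 = 19 − 9 − 5 = 5; torsion from ∂_2 factors > 1: none. So H_1 ≅ Z^5.
H_2: b_2 = 5 − 5 − 0 = 0; torsion from ∂_3 factors > 1: none. So H_2 ≅ 0.

H_0 ≅ Z,  H_1 ≅ Z^5,  H_2 = 0.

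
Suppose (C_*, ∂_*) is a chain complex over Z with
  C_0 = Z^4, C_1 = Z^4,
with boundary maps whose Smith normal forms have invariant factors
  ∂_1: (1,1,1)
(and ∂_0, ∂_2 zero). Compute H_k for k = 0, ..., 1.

H_0: b_0 = 4 − 0 − 3 = 1; torsion from ∂_1 factors > 1: none. So H_0 ≅ Z.
H_1: b_1 = 4 − 3 − 0 = 1; torsion from ∂_2 factors > 1: none. So H_1 ≅ Z.

H_0 ≅ Z,  H_1 ≅ Z.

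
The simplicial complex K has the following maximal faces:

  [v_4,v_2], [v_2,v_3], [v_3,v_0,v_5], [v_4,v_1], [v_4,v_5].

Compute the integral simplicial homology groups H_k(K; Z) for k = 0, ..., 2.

H_0 ≅ Z,  H_1 ≅ Z,  H_2 = 0.

Take the total order v_0 < v_1 < v_2 < v_3 < v_4 < v_5 on the vertex set. Then K (dimension 2) consists of the simplices:

  0-simplices (6): [v_0], [v_1], [v_2], [v_3], [v_4], [v_5]
  1-simplices (7): [v_0,v_3], [v_0,v_5], [v_1,v_4], [v_2,v_3], [v_2,v_4], [v_3,v_5], [v_4,v_5]
  2-simplices (1): [v_0,v_3,v_5]

so the chain groups are C_0 ≅ Z^6, C_1 ≅ Z^7, C_2 ≅ Z^1.

∂_1: C_1 → C_0 maps an edge to its endpoints' difference, ∂[p,q] = q − p. For instance
  ∂[v_1,v_4] = [v_4] − [v_1].
The resulting 6×7 matrix has rank 5, and its Smith normal form has invariant factors (1,1,1,1,1).

The boundary map ∂_2: C_2 → C_1 maps a triangle to the signed sum of its edges. For instance
  ∂[v_0,v_3,v_5] = [v_3,v_5] − [v_0,v_5] + [v_0,v_3].
The 7×1 boundary matrix has rank 1 and Smith normal form diag(1).

Reading off H_k = ker ∂_k / im ∂_{k+1}:

  H_0: rank C_0 − rank ∂_1 = 6 − 5 = 1, and the invariant factors of ∂_1 are all 1, so H_0 ≅ Z.
  H_1: rank ker ∂_1 − rank ∂_2 = (7 − 5) − 1 = 1, and the invariant factors of ∂_2 are all 1, so H_1 ≅ Z.
  H_2: rank ker ∂_2 − rank ∂_3 = (1 − 1) − 0 = 0, and there is no ∂_3, so H_2 ≅ 0.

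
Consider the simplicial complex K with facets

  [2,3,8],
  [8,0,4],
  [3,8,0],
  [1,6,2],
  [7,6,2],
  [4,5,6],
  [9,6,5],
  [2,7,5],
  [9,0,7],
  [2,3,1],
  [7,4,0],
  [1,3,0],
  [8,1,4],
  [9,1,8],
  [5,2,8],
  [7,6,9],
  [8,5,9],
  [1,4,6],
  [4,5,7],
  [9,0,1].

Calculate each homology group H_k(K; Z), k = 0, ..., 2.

H_0 = Z,  H_1 = Z ⊕ Z/2Z,  H_2 = 0.

Fix the vertex order 0 < 1 < 2 < 3 < 4 < 5 < 6 < 7 < 8 < 9 and write every simplex with vertices in increasing order. Then dim K = 2 and the simplices of K are:

  0-simplices (10): [0], [1], [2], [3], [4], [5], [6], [7], [8], [9]
  1-simplices (30): (30 of them)
  2-simplices (20): (20 of them)

giving chain groups C_0 ≅ Z^10, C_1 ≅ Z^30, C_2 ≅ Z^20.

∂_1: C_1 → C_0 maps an edge to its endpoints' difference, ∂[p,q] = q − p. For instance
  ∂[0,7] = [7] − [0].
The resulting 10×30 matrix has rank 9, and its Smith normal form has invariant factors (1,1,1,1,1,1,1,1,1).

∂_2: C_2 → C_1 maps a triangle to the signed sum of its edges. For instance
  ∂[2,5,7] = [5,7] − [2,7] + [2,5],
  ∂[1,2,3] = [2,3] − [1,3] + [1,2].
As a 30×20 matrix over Z this has rank 20, with invariant factors (1,1,1,1,1,1,1,1,1,1,1,1,1,1,1,1,1,1,1,2).

Reading off H_k = ker ∂_k / im ∂_{k+1}:

  H_0: rank C_0 − rank ∂_1 = 10 − 9 = 1, and the invariant factors of ∂_1 are all 1, so H_0 ≅ Z.
  H_1: rank ker ∂_1 − rank ∂_2 = (30 − 9) − 20 = 1, and ∂_2 has invariant factor 2 > 1, so H_1 ≅ Z ⊕ Z/2Z.
  H_2: rank ker ∂_2 − rank ∂_3 = (20 − 20) − 0 = 0, and there is no ∂_3, so H_2 ≅ 0.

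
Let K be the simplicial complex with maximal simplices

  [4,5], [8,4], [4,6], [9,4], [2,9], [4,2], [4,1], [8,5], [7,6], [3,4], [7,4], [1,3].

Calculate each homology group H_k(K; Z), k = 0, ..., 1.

We work with the vertex ordering 1 < 2 < 3 < 4 < 5 < 6 < 7 < 8 < 9. The simplices of K, each written with vertices in increasing order, are:

  0-simplices (9): [1], [2], [3], [4], [5], [6], [7], [8], [9]
  1-simplices (12): [1,3], [1,4], [2,4], [2,9], [3,4], [4,5], [4,6], [4,7], [4,8], [4,9], [5,8], [6,7]

giving chain groups C_0 ≅ Z^9, C_1 ≅ Z^12.

∂_1: C_1 → C_0 is given by ∂[p,q] = [q] − [p]. For instance
  ∂[2,4] = [4] − [2].
As a 9×12 matrix over Z this has rank 8, with invariant factors (1,1,1,1,1,1,1,1).

From H_k ≅ ker(∂_k) / im(∂_{k+1}) we obtain:

  H_0: rank C_0 − rank ∂_1 = 9 − 8 = 1, and the invariant factors of ∂_1 are all 1, so H_0 ≅ Z.
  H_1: rank ker ∂_1 − rank ∂_2 = (12 − 8) − 0 = 4, and there is no ∂_2, so H_1 ≅ Z^4.

As a check, the Euler characteristic is 9 − 12 = -3, which agrees with 1 − 4 = -3.

H_0 = Z,  H_1 = Z^4.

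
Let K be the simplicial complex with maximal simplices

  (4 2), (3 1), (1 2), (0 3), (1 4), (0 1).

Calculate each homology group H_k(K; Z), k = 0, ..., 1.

H_0 ≅ Z,  H_1 ≅ Z^2.

Fix the vertex order 0 < 1 < 2 < 3 < 4 and write every simplex with vertices in increasing order. Then dim K = 1 and the simplices of K are:

  0-simplices (5): [0], [1], [2], [3], [4]
  1-simplices (6): [0,1], [0,3], [1,2], [1,3], [1,4], [2,4]

so the chain groups are C_0 ≅ Z^5, C_1 ≅ Z^6.

The boundary map ∂_1: C_1 → C_0 maps an edge to its endpoints' difference, ∂[p,q] = q − p. For instance
  ∂[1,3] = [3] − [1].
As a 5×6 matrix over Z this has rank 4, with invariant factors (1,1,1,1).

From H_k ≅ ker(∂_k) / im(∂_{k+1}) we obtain:

  H_0: rank C_0 − rank ∂_1 = 5 − 4 = 1, and the invariant factors of ∂_1 are all 1, so H_0 ≅ Z.
  H_1: rank ker ∂_1 − rank ∂_2 = (6 − 4) − 0 = 2, and there is no ∂_2, so H_1 ≅ Z^2.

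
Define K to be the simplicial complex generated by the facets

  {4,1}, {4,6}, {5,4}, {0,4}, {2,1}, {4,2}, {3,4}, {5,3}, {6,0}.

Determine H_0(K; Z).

Take the total order 0 < 1 < 2 < 3 < 4 < 5 < 6 on the vertex set. Then K (dimension 1) consists of the simplices:

  0-simplices (7): [0], [1], [2], [3], [4], [5], [6]
  1-simplices (9): [0,4], [0,6], [1,2], [1,4], [2,4], [3,4], [3,5], [4,5], [4,6]

Hence C_0 ≅ Z^7, C_1 ≅ Z^9.

∂_1: C_1 → C_0 maps an edge to its endpoints' difference, ∂[p,q] = q − p. For instance
  ∂[3,4] = [4] − [3].
This gives a 7×9 integer matrix of rank 6; reducing to Smith normal form yields diagonal entries (1,1,1,1,1,1).

From H_k ≅ ker(∂_k) / im(∂_{k+1}) we obtain:

  H_0: rank C_0 − rank ∂_1 = 7 − 6 = 1, and the invariant factors of ∂_1 are all 1, so H_0 = Z.

H_0 = Z.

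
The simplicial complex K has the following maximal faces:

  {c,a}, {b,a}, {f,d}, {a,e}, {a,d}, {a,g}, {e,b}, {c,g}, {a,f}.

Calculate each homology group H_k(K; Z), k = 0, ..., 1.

Take the total order a < b < c < d < e < f < g on the vertex set. Then K (dimension 1) consists of the simplices:

  0-simplices (7): a, b, c, d, e, f, g
  1-simplices (9): ab, ac, ad, ae, af, ag, be, cg, df

so the chain groups are C_0 ≅ Z^7, C_1 ≅ Z^9.

The boundary map ∂_1: C_1 → C_0 sends each edge [p,q] (with p < q) to q − p. For instance
  ∂ag = g − a.
As a 7×9 matrix over Z this has rank 6, with invariant factors (1,1,1,1,1,1).

Reading off H_k = ker ∂_k / im ∂_{k+1}:

  H_0: rank C_0 − rank ∂_1 = 7 − 6 = 1, and the invariant factors of ∂_1 are all 1, so H_0 = Z.
  H_1: rank ker ∂_1 − rank ∂_2 = (9 − 6) − 0 = 3, and there is no ∂_2, so H_1 = Z^3.

As a check, the Euler characteristic is 7 − 9 = -2, which agrees with 1 − 3 = -2.

H_0 = Z,  H_1 = Z^3.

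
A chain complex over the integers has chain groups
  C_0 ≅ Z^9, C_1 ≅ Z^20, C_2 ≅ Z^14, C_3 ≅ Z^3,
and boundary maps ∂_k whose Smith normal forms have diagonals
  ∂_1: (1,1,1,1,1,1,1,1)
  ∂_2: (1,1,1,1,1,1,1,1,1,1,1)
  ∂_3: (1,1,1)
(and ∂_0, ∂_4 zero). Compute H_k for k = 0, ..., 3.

H_0: b_0 = 9 − 0 − 8 = 1; torsion from ∂_1 factors > 1: none. So H_0 = Z.
H_1: b_1 = 20 − 8 − 11 = 1; torsion from ∂_2 factors > 1: none. So H_1 = Z.
H_2: b_2 = 14 − 11 − 3 = 0; torsion from ∂_3 factors > 1: none. So H_2 = 0.
H_3: b_3 = 3 − 3 − 0 = 0; torsion from ∂_4 factors > 1: none. So H_3 = 0.

H_0 = Z,  H_1 = Z,  H_2 = 0,  H_3 = 0.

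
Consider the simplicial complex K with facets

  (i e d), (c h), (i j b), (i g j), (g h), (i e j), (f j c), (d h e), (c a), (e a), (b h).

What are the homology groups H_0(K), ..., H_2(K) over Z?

H_0 ≅ Z,  H_1 ≅ Z^4,  H_2 = 0.

Order the vertices as a < b < c < d < e < f < g < h < i < j. Listing each simplex with vertices in this order, K has dimension 2 with simplices:

  0-simplices (10): a, b, c, d, e, f, g, h, i, j
  1-simplices (19): ac, ae, bh, bi, bj, cf, ch, cj, de, dh, di, eh, ei, ej, fj, gh, gi, gj, ij
  2-simplices (6): bij, cfj, deh, dei, eij, gij

Hence C_0 ≅ Z^10, C_1 ≅ Z^19, C_2 ≅ Z^6.

∂_1: C_1 → C_0 is given by ∂[p,q] = [q] − [p]. For instance
  ∂ei = i − e.
This gives a 10×19 integer matrix of rank 9; reducing to Smith normal form yields diagonal entries (1,1,1,1,1,1,1,1,1).

∂_2: C_2 → C_1 sends each 2-simplex [p,q,r] to [q,r] − [p,r] + [p,q]. For instance
  ∂dei = ei − di + de,
  ∂eij = ij − ej + ei.
As a 19×6 matrix over Z this has rank 6, with invariant factors (1,1,1,1,1,1).

Now H_k = ker ∂_k / im ∂_{k+1}, so:

  H_0: rank C_0 − rank ∂_1 = 10 − 9 = 1, and the invariant factors of ∂_1 are all 1, so H_0 ≅ Z.
  H_1: rank ker ∂_1 − rank ∂_2 = (19 − 9) − 6 = 4, and the invariant factors of ∂_2 are all 1, so H_1 ≅ Z^4.
  H_2: rank ker ∂_2 − rank ∂_3 = (6 − 6) − 0 = 0, and there is no ∂_3, so H_2 ≅ 0.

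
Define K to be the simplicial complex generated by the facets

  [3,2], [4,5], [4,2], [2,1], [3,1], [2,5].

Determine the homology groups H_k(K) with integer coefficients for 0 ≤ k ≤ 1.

H_0 = Z,  H_1 = Z^2.

Order the vertices as 1 < 2 < 3 < 4 < 5. Listing each simplex with vertices in this order, K has dimension 1 with simplices:

  0-simplices (5): [1], [2], [3], [4], [5]
  1-simplices (6): [1,2], [1,3], [2,3], [2,4], [2,5], [4,5]

Hence C_0 ≅ Z^5, C_1 ≅ Z^6.

The boundary map ∂_1: C_1 → C_0 is given by ∂[p,q] = [q] − [p]. For instance
  ∂[4,5] = [5] − [4].
The 5×6 boundary matrix has rank 4 and Smith normal form diag(1,1,1,1).

Now H_k = ker ∂_k / im ∂_{k+1}, so:

  H_0: rank C_0 − rank ∂_1 = 5 − 4 = 1, and the invariant factors of ∂_1 are all 1, so H_0 = Z.
  H_1: rank ker ∂_1 − rank ∂_2 = (6 − 4) − 0 = 2, and there is no ∂_2, so H_1 = Z^2.

As a check, the Euler characteristic is 5 − 6 = -1, which agrees with 1 − 2 = -1.
(K is a triangulation of a wedge of 2 circles.)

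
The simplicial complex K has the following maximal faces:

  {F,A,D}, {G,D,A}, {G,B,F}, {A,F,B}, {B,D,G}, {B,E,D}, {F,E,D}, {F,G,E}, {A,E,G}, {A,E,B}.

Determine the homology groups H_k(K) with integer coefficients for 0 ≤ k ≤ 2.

Fix the vertex order A < B < D < E < F < G and write every simplex with vertices in increasing order. Then dim K = 2 and the simplices of K are:

  0-simplices (6): A, B, D, E, F, G
  1-simplices (15): AB, AD, AE, AF, AG, BD, BE, BF, BG, DE, DF, DG, EF, EG, FG
  2-simplices (10): ABE, ABF, ADF, ADG, AEG, BDE, BDG, BFG, DEF, EFG

giving chain groups C_0 ≅ Z^6, C_1 ≅ Z^15, C_2 ≅ Z^10.

∂_1: C_1 → C_0 is given by ∂[p,q] = [q] − [p].
This gives a 6×15 integer matrix of rank 5; reducing to Smith normal form yields diagonal entries (1,1,1,1,1).

The boundary map ∂_2: C_2 → C_1 acts by ∂[p,q,r] = [q,r] − [p,r] + [p,q]. For instance
  ∂BDG = DG − BG + BD,
  ∂ABE = BE − AE + AB.
As a 15×10 matrix over Z this has rank 10, with invariant factors (1,1,1,1,1,1,1,1,1,2).

From H_k ≅ ker(∂_k) / im(∂_{k+1}) we obtain:

  H_0: rank C_0 − rank ∂_1 = 6 − 5 = 1, and the invariant factors of ∂_1 are all 1, so H_0 = Z.
  H_1: rank ker ∂_1 − rank ∂_2 = (15 − 5) − 10 = 0, and ∂_2 has invariant factor 2 > 1, so H_1 = Z/2.
  H_2: rank ker ∂_2 − rank ∂_3 = (10 − 10) − 0 = 0, and there is no ∂_3, so H_2 = 0.

As a check, the Euler characteristic is 6 − 15 + 10 = 1, which agrees with 1 − 0 + 0 = 1.
(K is a triangulation of the real projective plane RP^2.)

H_0 ≅ Z,  H_1 ≅ Z/2,  H_2 = 0.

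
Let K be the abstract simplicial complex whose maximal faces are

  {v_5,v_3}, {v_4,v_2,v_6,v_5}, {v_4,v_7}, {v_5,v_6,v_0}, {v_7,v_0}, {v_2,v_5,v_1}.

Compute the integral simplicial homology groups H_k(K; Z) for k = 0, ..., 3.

H_0 ≅ Z,  H_1 ≅ Z,  H_2 = 0,  H_3 = 0.

Take the total order v_0 < v_1 < v_2 < v_3 < v_4 < v_5 < v_6 < v_7 on the vertex set. Then K (dimension 3) consists of the simplices:

  0-simplices (8): [v_0], [v_1], [v_2], [v_3], [v_4], [v_5], [v_6], [v_7]
  1-simplices (13): [v_0,v_5], [v_0,v_6], [v_0,v_7], [v_1,v_2], [v_1,v_5], [v_2,v_4], [v_2,v_5], [v_2,v_6], [v_3,v_5], [v_4,v_5], [v_4,v_6], [v_4,v_7], [v_5,v_6]
  2-simplices (6): [v_0,v_5,v_6], [v_1,v_2,v_5], [v_2,v_4,v_5], [v_2,v_4,v_6], [v_2,v_5,v_6], [v_4,v_5,v_6]
  3-simplices (1): [v_2,v_4,v_5,v_6]

Hence C_0 ≅ Z^8, C_1 ≅ Z^13, C_2 ≅ Z^6, C_3 ≅ Z^1.

The boundary map ∂_1: C_1 → C_0 is given by ∂[p,q] = [q] − [p].
As a 8×13 matrix over Z this has rank 7, with invariant factors (1,1,1,1,1,1,1).

∂_2: C_2 → C_1 maps a triangle to the signed sum of its edges. For instance
  ∂[v_2,v_5,v_6] = [v_5,v_6] − [v_2,v_6] + [v_2,v_5],
  ∂[v_1,v_2,v_5] = [v_2,v_5] − [v_1,v_5] + [v_1,v_2].
The resulting 13×6 matrix has rank 5, and its Smith normal form has invariant factors (1,1,1,1,1).

∂_3: C_3 → C_2 sends each 3-simplex σ to the alternating sum Σ_i (−1)^i (σ with its i-th vertex removed). For instance
  ∂[v_2,v_4,v_5,v_6] = [v_4,v_5,v_6] − [v_2,v_5,v_6] + [v_2,v_4,v_6] − [v_2,v_4,v_5].
The resulting 6×1 matrix has rank 1, and its Smith normal form has invariant factors (1).

Reading off H_k = ker ∂_k / im ∂_{k+1}:

  H_0: rank C_0 − rank ∂_1 = 8 − 7 = 1, and the invariant factors of ∂_1 are all 1, so H_0 = Z.
  H_1: rank ker ∂_1 − rank ∂_2 = (13 − 7) − 5 = 1, and the invariant factors of ∂_2 are all 1, so H_1 = Z.
  H_2: rank ker ∂_2 − rank ∂_3 = (6 − 5) − 1 = 0, and the invariant factors of ∂_3 are all 1, so H_2 = 0.
  H_3: rank ker ∂_3 − rank ∂_4 = (1 − 1) − 0 = 0, and there is no ∂_4, so H_3 = 0.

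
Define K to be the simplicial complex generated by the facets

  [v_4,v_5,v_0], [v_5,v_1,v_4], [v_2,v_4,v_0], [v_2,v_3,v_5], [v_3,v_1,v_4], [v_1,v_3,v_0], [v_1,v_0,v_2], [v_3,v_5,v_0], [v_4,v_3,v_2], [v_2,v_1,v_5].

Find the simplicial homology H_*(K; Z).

Take the total order v_0 < v_1 < v_2 < v_3 < v_4 < v_5 on the vertex set. Then K (dimension 2) consists of the simplices:

  0-simplices (6): [v_0], [v_1], [v_2], [v_3], [v_4], [v_5]
  1-simplices (15): (15 of them)
  2-simplices (10): [v_0,v_1,v_2], [v_0,v_1,v_3], [v_0,v_2,v_4], [v_0,v_3,v_5], [v_0,v_4,v_5], [v_1,v_2,v_5], [v_1,v_3,v_4], [v_1,v_4,v_5], [v_2,v_3,v_4], [v_2,v_3,v_5]

so the chain groups are C_0 ≅ Z^6, C_1 ≅ Z^15, C_2 ≅ Z^10.

The boundary map ∂_1: C_1 → C_0 maps an edge to its endpoints' difference, ∂[p,q] = q − p.
The resulting 6×15 matrix has rank 5, and its Smith normal form has invariant factors (1,1,1,1,1).

∂_2: C_2 → C_1 sends each 2-simplex [p,q,r] to [q,r] − [p,r] + [p,q]. For instance
  ∂[v_1,v_2,v_5] = [v_2,v_5] − [v_1,v_5] + [v_1,v_2],
  ∂[v_2,v_3,v_4] = [v_3,v_4] − [v_2,v_4] + [v_2,v_3].
The 15×10 boundary matrix has rank 10 and Smith normal form diag(1,1,1,1,1,1,1,1,1,2).

Reading off H_k = ker ∂_k / im ∂_{k+1}:

  H_0: rank C_0 − rank ∂_1 = 6 − 5 = 1, and the invariant factors of ∂_1 are all 1, so H_0 = Z.
  H_1: rank ker ∂_1 − rank ∂_2 = (15 − 5) − 10 = 0, and ∂_2 has invariant factor 2 > 1, so H_1 = Z/2.
  H_2: rank ker ∂_2 − rank ∂_3 = (10 − 10) − 0 = 0, and there is no ∂_3, so H_2 = 0.

(K is a triangulation of the real projective plane RP^2.)

H_0 ≅ Z,  H_1 ≅ Z/2,  H_2 = 0.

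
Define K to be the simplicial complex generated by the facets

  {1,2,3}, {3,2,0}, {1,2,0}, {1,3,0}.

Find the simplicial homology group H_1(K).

Take the total order 0 < 1 < 2 < 3 on the vertex set. Then K (dimension 2) consists of the simplices:

  0-simplices (4): [0], [1], [2], [3]
  1-simplices (6): [0,1], [0,2], [0,3], [1,2], [1,3], [2,3]
  2-simplices (4): [0,1,2], [0,1,3], [0,2,3], [1,2,3]

giving chain groups C_0 ≅ Z^4, C_1 ≅ Z^6, C_2 ≅ Z^4.

The boundary map ∂_1: C_1 → C_0 is given by ∂[p,q] = [q] − [p]. For instance
  ∂[1,3] = [3] − [1].
As a 4×6 matrix over Z this has rank 3, with invariant factors (1,1,1).

Boundary ∂_2: C_2 → C_1 acts by ∂[p,q,r] = [q,r] − [p,r] + [p,q]. For instance
  ∂[0,1,3] = [1,3] − [0,3] + [0,1],
  ∂[0,1,2] = [1,2] − [0,2] + [0,1].
The resulting 6×4 matrix has rank 3, and its Smith normal form has invariant factors (1,1,1).

From H_k ≅ ker(∂_k) / im(∂_{k+1}) we obtain:

  H_1: rank ker ∂_1 − rank ∂_2 = (6 − 3) − 3 = 0, and the invariant factors of ∂_2 are all 1, so H_1 = 0.

H_1 ≅ 0.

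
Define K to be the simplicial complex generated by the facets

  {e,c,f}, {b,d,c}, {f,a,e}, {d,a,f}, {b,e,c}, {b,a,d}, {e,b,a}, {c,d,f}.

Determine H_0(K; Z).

H_0 ≅ Z.

Fix the vertex order a < b < c < d < e < f and write every simplex with vertices in increasing order. Then dim K = 2 and the simplices of K are:

  0-simplices (6): a, b, c, d, e, f
  1-simplices (12): ab, ad, ae, af, bc, bd, be, cd, ce, cf, df, ef
  2-simplices (8): abd, abe, adf, aef, bcd, bce, cdf, cef

giving chain groups C_0 ≅ Z^6, C_1 ≅ Z^12, C_2 ≅ Z^8.

Boundary ∂_1: C_1 → C_0 maps an edge to its endpoints' difference, ∂[p,q] = q − p. For instance
  ∂bd = d − b.
The resulting 6×12 matrix has rank 5, and its Smith normal form has invariant factors (1,1,1,1,1).

The boundary map ∂_2: C_2 → C_1 maps a triangle to the signed sum of its edges. For instance
  ∂cef = ef − cf + ce,
  ∂aef = ef − af + ae.
The resulting 12×8 matrix has rank 7, and its Smith normal form has invariant factors (1,1,1,1,1,1,1).

Computing H_k = (kernel of ∂_k) / (image of ∂_{k+1}):

  H_0: rank C_0 − rank ∂_1 = 6 − 5 = 1, and the invariant factors of ∂_1 are all 1, so H_0 = Z.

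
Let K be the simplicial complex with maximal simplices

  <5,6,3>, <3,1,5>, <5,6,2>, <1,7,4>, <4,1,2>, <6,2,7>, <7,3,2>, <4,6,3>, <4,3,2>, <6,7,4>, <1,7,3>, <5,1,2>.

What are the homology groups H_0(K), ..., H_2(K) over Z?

H_0 ≅ Z,  H_1 ≅ Z/2Z,  H_2 = 0.

We work with the vertex ordering 1 < 2 < 3 < 4 < 5 < 6 < 7. The simplices of K, each written with vertices in increasing order, are:

  0-simplices (7): [1], [2], [3], [4], [5], [6], [7]
  1-simplices (18): [1,2], [1,3], [1,4], [1,5], [1,7], [2,3], [2,4], [2,5], [2,6], [2,7], [3,4], [3,5], [3,6], [3,7], [4,6], [4,7], [5,6], [6,7]
  2-simplices (12): [1,2,4], [1,2,5], [1,3,5], [1,3,7], [1,4,7], [2,3,4], [2,3,7], [2,5,6], [2,6,7], [3,4,6], [3,5,6], [4,6,7]

giving chain groups C_0 ≅ Z^7, C_1 ≅ Z^18, C_2 ≅ Z^12.

The boundary map ∂_1: C_1 → C_0 sends each edge [p,q] (with p < q) to q − p. For instance
  ∂[1,3] = [3] − [1].
The resulting 7×18 matrix has rank 6, and its Smith normal form has invariant factors (1,1,1,1,1,1).

Boundary ∂_2: C_2 → C_1 sends each 2-simplex [p,q,r] to [q,r] − [p,r] + [p,q]. For instance
  ∂[2,5,6] = [5,6] − [2,6] + [2,5],
  ∂[1,3,5] = [3,5] − [1,5] + [1,3].
As a 18×12 matrix over Z this has rank 12, with invariant factors (1,1,1,1,1,1,1,1,1,1,1,2).

From H_k ≅ ker(∂_k) / im(∂_{k+1}) we obtain:

  H_0: rank C_0 − rank ∂_1 = 7 − 6 = 1, and the invariant factors of ∂_1 are all 1, so H_0 = Z.
  H_1: rank ker ∂_1 − rank ∂_2 = (18 − 6) − 12 = 0, and ∂_2 has invariant factor 2 > 1, so H_1 = Z/2Z.
  H_2: rank ker ∂_2 − rank ∂_3 = (12 − 12) − 0 = 0, and there is no ∂_3, so H_2 = 0.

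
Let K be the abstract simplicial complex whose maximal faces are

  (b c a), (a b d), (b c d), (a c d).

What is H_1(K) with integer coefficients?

H_1 = 0.

Fix the vertex order a < b < c < d and write every simplex with vertices in increasing order. Then dim K = 2 and the simplices of K are:

  0-simplices (4): a, b, c, d
  1-simplices (6): ab, ac, ad, bc, bd, cd
  2-simplices (4): abc, abd, acd, bcd

so the chain groups are C_0 ≅ Z^4, C_1 ≅ Z^6, C_2 ≅ Z^4.

∂_1: C_1 → C_0 sends each edge [p,q] (with p < q) to q − p.
As a 4×6 matrix over Z this has rank 3, with invariant factors (1,1,1).

The boundary map ∂_2: C_2 → C_1 sends each 2-simplex [p,q,r] to [q,r] − [p,r] + [p,q]. For instance
  ∂abd = bd − ad + ab,
  ∂acd = cd − ad + ac.
The resulting 6×4 matrix has rank 3, and its Smith normal form has invariant factors (1,1,1).

Computing H_k = (kernel of ∂_k) / (image of ∂_{k+1}):

  H_1: rank ker ∂_1 − rank ∂_2 = (6 − 3) − 3 = 0, and the invariant factors of ∂_2 are all 1, so H_1 ≅ 0.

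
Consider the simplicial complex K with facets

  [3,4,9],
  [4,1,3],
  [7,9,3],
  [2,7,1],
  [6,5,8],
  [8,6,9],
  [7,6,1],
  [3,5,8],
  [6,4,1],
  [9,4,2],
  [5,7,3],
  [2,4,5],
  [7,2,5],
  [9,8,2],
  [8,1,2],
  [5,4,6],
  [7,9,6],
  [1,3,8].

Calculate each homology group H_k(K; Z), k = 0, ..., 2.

Take the total order 1 < 2 < 3 < 4 < 5 < 6 < 7 < 8 < 9 on the vertex set. Then K (dimension 2) consists of the simplices:

  0-simplices (9): [1], [2], [3], [4], [5], [6], [7], [8], [9]
  1-simplices (27): (27 of them)
  2-simplices (18): [1,2,7], [1,2,8], [1,3,4], [1,3,8], [1,4,6], [1,6,7], [2,4,5], [2,4,9], [2,5,7], [2,8,9], [3,4,9], [3,5,7], [3,5,8], [3,7,9], [4,5,6], [5,6,8], [6,7,9], [6,8,9]

so the chain groups are C_0 ≅ Z^9, C_1 ≅ Z^27, C_2 ≅ Z^18.

∂_1: C_1 → C_0 sends each edge [p,q] (with p < q) to q − p. For instance
  ∂[1,7] = [7] − [1].
The resulting 9×27 matrix has rank 8, and its Smith normal form has invariant factors (1,1,1,1,1,1,1,1).

∂_2: C_2 → C_1 maps a triangle to the signed sum of its edges. For instance
  ∂[6,7,9] = [7,9] − [6,9] + [6,7],
  ∂[3,5,7] = [5,7] − [3,7] + [3,5].
The resulting 27×18 matrix has rank 17, and its Smith normal form has invariant factors (1,1,1,1,1,1,1,1,1,1,1,1,1,1,1,1,1).

Now H_k = ker ∂_k / im ∂_{k+1}, so:

  H_0: rank C_0 − rank ∂_1 = 9 − 8 = 1, and the invariant factors of ∂_1 are all 1, so H_0 = Z.
  H_1: rank ker ∂_1 − rank ∂_2 = (27 − 8) − 17 = 2, and the invariant factors of ∂_2 are all 1, so H_1 = Z^2.
  H_2: rank ker ∂_2 − rank ∂_3 = (18 − 17) − 0 = 1, and there is no ∂_3, so H_2 = Z.

H_0 = Z,  H_1 = Z^2,  H_2 = Z.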